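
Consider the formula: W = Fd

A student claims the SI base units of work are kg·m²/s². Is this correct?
Units of each symbol in W = Fd:
  F (force): kg·m/s²
  d (displacement): m

Multiplying the contributions: [kg·m/s²] · [m]
Adding exponents of each base unit: kg: 1, m: 2, s: -2
SI base units of work: kg·m²/s²

The claimed units kg·m²/s² match the derived units, so the claim is correct.

Answer: Yes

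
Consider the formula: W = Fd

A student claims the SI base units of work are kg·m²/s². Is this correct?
Units of each symbol in W = Fd:
  F (force): kg·m/s²
  d (displacement): m

Multiplying the contributions: [kg·m/s²] · [m]
Adding exponents of each base unit: kg: 1, m: 2, s: -2
SI base units of work: kg·m²/s²

The claimed units kg·m²/s² match the derived units, so the claim is correct.

Answer: Yes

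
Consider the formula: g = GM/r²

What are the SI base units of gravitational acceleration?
Units of each symbol in g = GM/r²:
  G (gravitational constant): m³/(kg·s²)
  M (mass): kg
  r (distance): m  → to the power 2 in the denominator, contributes 1/m²

Multiplying the contributions: [m³/(kg·s²)] · [kg] · [1/m²]
Adding exponents of each base unit: m: 1, s: -2
SI base units of gravitational acceleration: m/s²

Answer: m/s²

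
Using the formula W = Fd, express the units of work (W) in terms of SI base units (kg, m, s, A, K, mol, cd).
Units of each symbol in W = Fd:
  F (force): kg·m/s²
  d (displacement): m

Multiplying the contributions: [kg·m/s²] · [m]
Adding exponents of each base unit: kg: 1, m: 2, s: -2
SI base units of work: kg·m²/s²

Answer: kg·m²/s²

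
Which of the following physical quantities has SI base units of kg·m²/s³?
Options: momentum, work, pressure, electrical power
Checking the SI base units of each option:
  momentum (p = mv): kg·m/s  ✗
  work (W = Fd): kg·m²/s²  ✗
  pressure (P = F/A): kg/(m·s²)  ✗
  electrical power (P = IV): kg·m²/s³  ✓ matches

Only electrical power has units kg·m²/s³.

Answer: electrical power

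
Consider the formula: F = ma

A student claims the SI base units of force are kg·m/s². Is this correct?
Units of each symbol in F = ma:
  m (mass): kg
  a (acceleration): m/s²

Multiplying the contributions: [kg] · [m/s²]
Adding exponents of each base unit: kg: 1, m: 1, s: -2
SI base units of force: kg·m/s²

The claimed units kg·m/s² match the derived units, so the claim is correct.

Answer: Yes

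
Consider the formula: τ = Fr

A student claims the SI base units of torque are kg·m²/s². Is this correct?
Units of each symbol in τ = Fr:
  F (force): kg·m/s²
  r (lever arm): m

Multiplying the contributions: [kg·m/s²] · [m]
Adding exponents of each base unit: kg: 1, m: 2, s: -2
SI base units of torque: kg·m²/s²

The claimed units kg·m²/s² match the derived units, so the claim is correct.

Answer: Yes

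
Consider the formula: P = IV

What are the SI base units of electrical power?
Units of each symbol in P = IV:
  I (current): A
  V (voltage, in volts): kg·m²/(s³·A)

Multiplying the contributions: [A] · [kg·m²/(s³·A)]
Adding exponents of each base unit: kg: 1, m: 2, s: -3
SI base units of electrical power: kg·m²/s³

Answer: kg·m²/s³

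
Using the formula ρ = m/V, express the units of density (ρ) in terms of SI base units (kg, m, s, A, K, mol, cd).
Units of each symbol in ρ = m/V:
  m (mass): kg
  V (volume): m³  → in the denominator, contributes 1/m³

Multiplying the contributions: [kg] · [1/m³]
Adding exponents of each base unit: kg: 1, m: -3
SI base units of density: kg/m³

Answer: kg/m³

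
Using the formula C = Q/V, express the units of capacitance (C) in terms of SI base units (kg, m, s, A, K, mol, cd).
Units of each symbol in C = Q/V:
  Q (charge, in coulombs): s·A
  V (voltage, in volts): kg·m²/(s³·A)  → in the denominator, contributes s³·A/(kg·m²)

Multiplying the contributions: [s·A] · [s³·A/(kg·m²)]
Adding exponents of each base unit: kg: -1, m: -2, s: 4, A: 2
SI base units of capacitance: s⁴·A²/(kg·m²)

Answer: s⁴·A²/(kg·m²)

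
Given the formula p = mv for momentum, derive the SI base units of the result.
Units of each symbol in p = mv:
  m (mass): kg
  v (velocity): m/s

Multiplying the contributions: [kg] · [m/s]
Adding exponents of each base unit: kg: 1, m: 1, s: -1
SI base units of momentum: kg·m/s

Answer: kg·m/s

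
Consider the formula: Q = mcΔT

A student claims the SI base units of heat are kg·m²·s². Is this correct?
Units of each symbol in Q = mcΔT:
  m (mass): kg
  c (specific heat capacity, in J/(kg·K)): m²/(s²·K)
  ΔT (temperature change): K

Multiplying the contributions: [kg] · [m²/(s²·K)] · [K]
Adding exponents of each base unit: kg: 1, m: 2, s: -2
SI base units of heat: kg·m²/s²

The claimed units kg·m²·s² (exponents kg: 1, m: 2, s: 2) do not match the derived units kg·m²/s² (exponents kg: 1, m: 2, s: -2), so the claim is incorrect.

Answer: No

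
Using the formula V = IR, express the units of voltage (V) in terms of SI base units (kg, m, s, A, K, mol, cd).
Units of each symbol in V = IR:
  I (current): A
  R (resistance, in ohms): kg·m²/(s³·A²)

Multiplying the contributions: [A] · [kg·m²/(s³·A²)]
Adding exponents of each base unit: kg: 1, m: 2, s: -3, A: -1
SI base units of voltage: kg·m²/(s³·A)

Answer: kg·m²/(s³·A)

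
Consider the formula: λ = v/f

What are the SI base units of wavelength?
Units of each symbol in λ = v/f:
  v (wave speed): m/s
  f (frequency): 1/s  → in the denominator, contributes s

Multiplying the contributions: [m/s] · [s]
Adding exponents of each base unit: m: 1
SI base units of wavelength: m

Answer: m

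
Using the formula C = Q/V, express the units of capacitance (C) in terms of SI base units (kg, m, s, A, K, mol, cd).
Units of each symbol in C = Q/V:
  Q (charge, in coulombs): s·A
  V (voltage, in volts): kg·m²/(s³·A)  → in the denominator, contributes s³·A/(kg·m²)

Multiplying the contributions: [s·A] · [s³·A/(kg·m²)]
Adding exponents of each base unit: kg: -1, m: -2, s: 4, A: 2
SI base units of capacitance: s⁴·A²/(kg·m²)

Answer: s⁴·A²/(kg·m²)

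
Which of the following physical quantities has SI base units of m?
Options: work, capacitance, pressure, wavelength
Checking the SI base units of each option:
  work (W = Fd): kg·m²/s²  ✗
  capacitance (C = Q/V): s⁴·A²/(kg·m²)  ✗
  pressure (P = F/A): kg/(m·s²)  ✗
  wavelength (λ = v/f): m  ✓ matches

Only wavelength has units m.

Answer: wavelength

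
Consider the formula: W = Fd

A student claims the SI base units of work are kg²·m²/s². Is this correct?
Units of each symbol in W = Fd:
  F (force): kg·m/s²
  d (displacement): m

Multiplying the contributions: [kg·m/s²] · [m]
Adding exponents of each base unit: kg: 1, m: 2, s: -2
SI base units of work: kg·m²/s²

The claimed units kg²·m²/s² (exponents kg: 2, m: 2, s: -2) do not match the derived units kg·m²/s² (exponents kg: 1, m: 2, s: -2), so the claim is incorrect.

Answer: No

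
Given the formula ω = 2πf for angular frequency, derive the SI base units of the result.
Units of each symbol in ω = 2πf:
  f (frequency): 1/s
  The factor 2π is dimensionless.

Multiplying the contributions: [1/s]
Adding exponents of each base unit: s: -1
SI base units of angular frequency: 1/s

Answer: 1/s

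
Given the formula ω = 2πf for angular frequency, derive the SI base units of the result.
Units of each symbol in ω = 2πf:
  f (frequency): 1/s
  The factor 2π is dimensionless.

Multiplying the contributions: [1/s]
Adding exponents of each base unit: s: -1
SI base units of angular frequency: 1/s

Answer: 1/s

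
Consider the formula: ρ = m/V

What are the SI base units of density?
Units of each symbol in ρ = m/V:
  m (mass): kg
  V (volume): m³  → in the denominator, contributes 1/m³

Multiplying the contributions: [kg] · [1/m³]
Adding exponents of each base unit: kg: 1, m: -3
SI base units of density: kg/m³

Answer: kg/m³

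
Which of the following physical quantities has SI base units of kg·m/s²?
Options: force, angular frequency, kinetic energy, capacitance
Checking the SI base units of each option:
  force (F = ma): kg·m/s²  ✓ matches
  angular frequency (ω = 2πf): 1/s  ✗
  kinetic energy (E = ½mv²): kg·m²/s²  ✗
  capacitance (C = Q/V): s⁴·A²/(kg·m²)  ✗

Only force has units kg·m/s².

Answer: force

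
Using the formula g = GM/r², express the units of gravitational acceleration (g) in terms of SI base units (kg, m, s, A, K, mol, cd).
Units of each symbol in g = GM/r²:
  G (gravitational constant): m³/(kg·s²)
  M (mass): kg
  r (distance): m  → to the power 2 in the denominator, contributes 1/m²

Multiplying the contributions: [m³/(kg·s²)] · [kg] · [1/m²]
Adding exponents of each base unit: m: 1, s: -2
SI base units of gravitational acceleration: m/s²

Answer: m/s²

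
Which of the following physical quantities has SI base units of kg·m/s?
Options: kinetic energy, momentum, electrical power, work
Checking the SI base units of each option:
  kinetic energy (E = ½mv²): kg·m²/s²  ✗
  momentum (p = mv): kg·m/s  ✓ matches
  electrical power (P = IV): kg·m²/s³  ✗
  work (W = Fd): kg·m²/s²  ✗

Only momentum has units kg·m/s.

Answer: momentum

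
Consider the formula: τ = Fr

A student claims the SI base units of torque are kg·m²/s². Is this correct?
Units of each symbol in τ = Fr:
  F (force): kg·m/s²
  r (lever arm): m

Multiplying the contributions: [kg·m/s²] · [m]
Adding exponents of each base unit: kg: 1, m: 2, s: -2
SI base units of torque: kg·m²/s²

The claimed units kg·m²/s² match the derived units, so the claim is correct.

Answer: Yes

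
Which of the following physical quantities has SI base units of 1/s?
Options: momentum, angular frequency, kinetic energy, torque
Checking the SI base units of each option:
  momentum (p = mv): kg·m/s  ✗
  angular frequency (ω = 2πf): 1/s  ✓ matches
  kinetic energy (E = ½mv²): kg·m²/s²  ✗
  torque (τ = Fr): kg·m²/s²  ✗

Only angular frequency has units 1/s.

Answer: angular frequency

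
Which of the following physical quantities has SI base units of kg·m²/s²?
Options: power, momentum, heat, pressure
Checking the SI base units of each option:
  power (P = W/t): kg·m²/s³  ✗
  momentum (p = mv): kg·m/s  ✗
  heat (Q = mcΔT): kg·m²/s²  ✓ matches
  pressure (P = F/A): kg/(m·s²)  ✗

Only heat has units kg·m²/s².

Answer: heat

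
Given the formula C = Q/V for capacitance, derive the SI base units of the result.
Units of each symbol in C = Q/V:
  Q (charge, in coulombs): s·A
  V (voltage, in volts): kg·m²/(s³·A)  → in the denominator, contributes s³·A/(kg·m²)

Multiplying the contributions: [s·A] · [s³·A/(kg·m²)]
Adding exponents of each base unit: kg: -1, m: -2, s: 4, A: 2
SI base units of capacitance: s⁴·A²/(kg·m²)

Answer: s⁴·A²/(kg·m²)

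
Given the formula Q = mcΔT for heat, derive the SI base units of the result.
Units of each symbol in Q = mcΔT:
  m (mass): kg
  c (specific heat capacity, in J/(kg·K)): m²/(s²·K)
  ΔT (temperature change): K

Multiplying the contributions: [kg] · [m²/(s²·K)] · [K]
Adding exponents of each base unit: kg: 1, m: 2, s: -2
SI base units of heat: kg·m²/s²

Answer: kg·m²/s²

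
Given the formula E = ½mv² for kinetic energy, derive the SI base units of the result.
Units of each symbol in E = ½mv²:
  m (mass): kg
  v (speed): m/s  → to the power 2, contributes m²/s²
  The factor ½ is dimensionless.

Multiplying the contributions: [kg] · [m²/s²]
Adding exponents of each base unit: kg: 1, m: 2, s: -2
SI base units of kinetic energy: kg·m²/s²

Answer: kg·m²/s²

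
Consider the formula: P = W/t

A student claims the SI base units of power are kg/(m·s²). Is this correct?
Units of each symbol in P = W/t:
  W (work): kg·m²/s²
  t (time): s  → in the denominator, contributes 1/s

Multiplying the contributions: [kg·m²/s²] · [1/s]
Adding exponents of each base unit: kg: 1, m: 2, s: -3
SI base units of power: kg·m²/s³

The claimed units kg/(m·s²) (exponents kg: 1, m: -1, s: -2) do not match the derived units kg·m²/s³ (exponents kg: 1, m: 2, s: -3), so the claim is incorrect.

Answer: No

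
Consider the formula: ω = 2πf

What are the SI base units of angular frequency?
Units of each symbol in ω = 2πf:
  f (frequency): 1/s
  The factor 2π is dimensionless.

Multiplying the contributions: [1/s]
Adding exponents of each base unit: s: -1
SI base units of angular frequency: 1/s

Answer: 1/s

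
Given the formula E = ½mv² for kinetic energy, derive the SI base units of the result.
Units of each symbol in E = ½mv²:
  m (mass): kg
  v (speed): m/s  → to the power 2, contributes m²/s²
  The factor ½ is dimensionless.

Multiplying the contributions: [kg] · [m²/s²]
Adding exponents of each base unit: kg: 1, m: 2, s: -2
SI base units of kinetic energy: kg·m²/s²

Answer: kg·m²/s²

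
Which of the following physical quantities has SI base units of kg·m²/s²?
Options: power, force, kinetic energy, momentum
Checking the SI base units of each option:
  power (P = W/t): kg·m²/s³  ✗
  force (F = ma): kg·m/s²  ✗
  kinetic energy (E = ½mv²): kg·m²/s²  ✓ matches
  momentum (p = mv): kg·m/s  ✗

Only kinetic energy has units kg·m²/s².

Answer: kinetic energy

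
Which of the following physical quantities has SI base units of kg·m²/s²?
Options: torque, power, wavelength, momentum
Checking the SI base units of each option:
  torque (τ = Fr): kg·m²/s²  ✓ matches
  power (P = W/t): kg·m²/s³  ✗
  wavelength (λ = v/f): m  ✗
  momentum (p = mv): kg·m/s  ✗

Only torque has units kg·m²/s².

Answer: torque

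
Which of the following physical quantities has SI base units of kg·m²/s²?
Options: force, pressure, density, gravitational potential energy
Checking the SI base units of each option:
  force (F = ma): kg·m/s²  ✗
  pressure (P = F/A): kg/(m·s²)  ✗
  density (ρ = m/V): kg/m³  ✗
  gravitational potential energy (U = -GMm/r): kg·m²/s²  ✓ matches

Only gravitational potential energy has units kg·m²/s².

Answer: gravitational potential energy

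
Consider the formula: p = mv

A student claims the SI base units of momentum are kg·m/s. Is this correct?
Units of each symbol in p = mv:
  m (mass): kg
  v (velocity): m/s

Multiplying the contributions: [kg] · [m/s]
Adding exponents of each base unit: kg: 1, m: 1, s: -1
SI base units of momentum: kg·m/s

The claimed units kg·m/s match the derived units, so the claim is correct.

Answer: Yes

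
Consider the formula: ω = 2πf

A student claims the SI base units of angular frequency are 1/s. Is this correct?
Units of each symbol in ω = 2πf:
  f (frequency): 1/s
  The factor 2π is dimensionless.

Multiplying the contributions: [1/s]
Adding exponents of each base unit: s: -1
SI base units of angular frequency: 1/s

The claimed units 1/s match the derived units, so the claim is correct.

Answer: Yes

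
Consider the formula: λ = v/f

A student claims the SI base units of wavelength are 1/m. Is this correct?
Units of each symbol in λ = v/f:
  v (wave speed): m/s
  f (frequency): 1/s  → in the denominator, contributes s

Multiplying the contributions: [m/s] · [s]
Adding exponents of each base unit: m: 1
SI base units of wavelength: m

The claimed units 1/m (exponents m: -1) do not match the derived units m (exponents m: 1), so the claim is incorrect.

Answer: No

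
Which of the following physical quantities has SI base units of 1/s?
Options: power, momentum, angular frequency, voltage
Checking the SI base units of each option:
  power (P = W/t): kg·m²/s³  ✗
  momentum (p = mv): kg·m/s  ✗
  angular frequency (ω = 2πf): 1/s  ✓ matches
  voltage (V = IR): kg·m²/(s³·A)  ✗

Only angular frequency has units 1/s.

Answer: angular frequency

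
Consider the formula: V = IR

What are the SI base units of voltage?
Units of each symbol in V = IR:
  I (current): A
  R (resistance, in ohms): kg·m²/(s³·A²)

Multiplying the contributions: [A] · [kg·m²/(s³·A²)]
Adding exponents of each base unit: kg: 1, m: 2, s: -3, A: -1
SI base units of voltage: kg·m²/(s³·A)

Answer: kg·m²/(s³·A)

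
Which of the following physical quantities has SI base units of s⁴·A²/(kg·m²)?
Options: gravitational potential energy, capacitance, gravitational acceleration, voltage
Checking the SI base units of each option:
  gravitational potential energy (U = -GMm/r): kg·m²/s²  ✗
  capacitance (C = Q/V): s⁴·A²/(kg·m²)  ✓ matches
  gravitational acceleration (g = GM/r²): m/s²  ✗
  voltage (V = IR): kg·m²/(s³·A)  ✗

Only capacitance has units s⁴·A²/(kg·m²).

Answer: capacitance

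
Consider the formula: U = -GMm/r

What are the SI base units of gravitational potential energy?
Units of each symbol in U = -GMm/r:
  G (gravitational constant): m³/(kg·s²)
  M (mass): kg
  m (mass): kg
  r (distance): m  → in the denominator, contributes 1/m
  The minus sign does not affect the units.

Multiplying the contributions: [m³/(kg·s²)] · [kg] · [kg] · [1/m]
Adding exponents of each base unit: kg: 1, m: 2, s: -2
SI base units of gravitational potential energy: kg·m²/s²

Answer: kg·m²/s²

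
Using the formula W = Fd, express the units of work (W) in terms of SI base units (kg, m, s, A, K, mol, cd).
Units of each symbol in W = Fd:
  F (force): kg·m/s²
  d (displacement): m

Multiplying the contributions: [kg·m/s²] · [m]
Adding exponents of each base unit: kg: 1, m: 2, s: -2
SI base units of work: kg·m²/s²

Answer: kg·m²/s²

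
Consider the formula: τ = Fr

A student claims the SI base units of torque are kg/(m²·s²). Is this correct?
Units of each symbol in τ = Fr:
  F (force): kg·m/s²
  r (lever arm): m

Multiplying the contributions: [kg·m/s²] · [m]
Adding exponents of each base unit: kg: 1, m: 2, s: -2
SI base units of torque: kg·m²/s²

The claimed units kg/(m²·s²) (exponents kg: 1, m: -2, s: -2) do not match the derived units kg·m²/s² (exponents kg: 1, m: 2, s: -2), so the claim is incorrect.

Answer: No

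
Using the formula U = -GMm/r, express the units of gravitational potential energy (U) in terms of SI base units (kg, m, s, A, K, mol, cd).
Units of each symbol in U = -GMm/r:
  G (gravitational constant): m³/(kg·s²)
  M (mass): kg
  m (mass): kg
  r (distance): m  → in the denominator, contributes 1/m
  The minus sign does not affect the units.

Multiplying the contributions: [m³/(kg·s²)] · [kg] · [kg] · [1/m]
Adding exponents of each base unit: kg: 1, m: 2, s: -2
SI base units of gravitational potential energy: kg·m²/s²

Answer: kg·m²/s²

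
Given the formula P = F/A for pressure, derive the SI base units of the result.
Units of each symbol in P = F/A:
  F (force): kg·m/s²
  A (area): m²  → in the denominator, contributes 1/m²

Multiplying the contributions: [kg·m/s²] · [1/m²]
Adding exponents of each base unit: kg: 1, m: -1, s: -2
SI base units of pressure: kg/(m·s²)

Answer: kg/(m·s²)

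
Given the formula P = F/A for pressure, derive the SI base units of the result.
Units of each symbol in P = F/A:
  F (force): kg·m/s²
  A (area): m²  → in the denominator, contributes 1/m²

Multiplying the contributions: [kg·m/s²] · [1/m²]
Adding exponents of each base unit: kg: 1, m: -1, s: -2
SI base units of pressure: kg/(m·s²)

Answer: kg/(m·s²)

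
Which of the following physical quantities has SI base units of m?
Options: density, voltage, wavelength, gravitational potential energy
Checking the SI base units of each option:
  density (ρ = m/V): kg/m³  ✗
  voltage (V = IR): kg·m²/(s³·A)  ✗
  wavelength (λ = v/f): m  ✓ matches
  gravitational potential energy (U = -GMm/r): kg·m²/s²  ✗

Only wavelength has units m.

Answer: wavelength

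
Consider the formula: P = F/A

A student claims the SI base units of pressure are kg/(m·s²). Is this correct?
Units of each symbol in P = F/A:
  F (force): kg·m/s²
  A (area): m²  → in the denominator, contributes 1/m²

Multiplying the contributions: [kg·m/s²] · [1/m²]
Adding exponents of each base unit: kg: 1, m: -1, s: -2
SI base units of pressure: kg/(m·s²)

The claimed units kg/(m·s²) match the derived units, so the claim is correct.

Answer: Yes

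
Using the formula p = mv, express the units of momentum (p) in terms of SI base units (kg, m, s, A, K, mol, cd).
Units of each symbol in p = mv:
  m (mass): kg
  v (velocity): m/s

Multiplying the contributions: [kg] · [m/s]
Adding exponents of each base unit: kg: 1, m: 1, s: -1
SI base units of momentum: kg·m/s

Answer: kg·m/s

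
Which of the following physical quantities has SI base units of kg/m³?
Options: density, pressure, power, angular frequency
Checking the SI base units of each option:
  density (ρ = m/V): kg/m³  ✓ matches
  pressure (P = F/A): kg/(m·s²)  ✗
  power (P = W/t): kg·m²/s³  ✗
  angular frequency (ω = 2πf): 1/s  ✗

Only density has units kg/m³.

Answer: density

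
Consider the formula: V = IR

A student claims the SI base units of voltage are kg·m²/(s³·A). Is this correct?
Units of each symbol in V = IR:
  I (current): A
  R (resistance, in ohms): kg·m²/(s³·A²)

Multiplying the contributions: [A] · [kg·m²/(s³·A²)]
Adding exponents of each base unit: kg: 1, m: 2, s: -3, A: -1
SI base units of voltage: kg·m²/(s³·A)

The claimed units kg·m²/(s³·A) match the derived units, so the claim is correct.

Answer: Yes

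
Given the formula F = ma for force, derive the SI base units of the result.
Units of each symbol in F = ma:
  m (mass): kg
  a (acceleration): m/s²

Multiplying the contributions: [kg] · [m/s²]
Adding exponents of each base unit: kg: 1, m: 1, s: -2
SI base units of force: kg·m/s²

Answer: kg·m/s²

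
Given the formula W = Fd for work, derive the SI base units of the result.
Units of each symbol in W = Fd:
  F (force): kg·m/s²
  d (displacement): m

Multiplying the contributions: [kg·m/s²] · [m]
Adding exponents of each base unit: kg: 1, m: 2, s: -2
SI base units of work: kg·m²/s²

Answer: kg·m²/s²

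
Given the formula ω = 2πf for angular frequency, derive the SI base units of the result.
Units of each symbol in ω = 2πf:
  f (frequency): 1/s
  The factor 2π is dimensionless.

Multiplying the contributions: [1/s]
Adding exponents of each base unit: s: -1
SI base units of angular frequency: 1/s

Answer: 1/s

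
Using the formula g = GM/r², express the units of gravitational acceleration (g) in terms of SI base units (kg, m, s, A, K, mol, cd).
Units of each symbol in g = GM/r²:
  G (gravitational constant): m³/(kg·s²)
  M (mass): kg
  r (distance): m  → to the power 2 in the denominator, contributes 1/m²

Multiplying the contributions: [m³/(kg·s²)] · [kg] · [1/m²]
Adding exponents of each base unit: m: 1, s: -2
SI base units of gravitational acceleration: m/s²

Answer: m/s²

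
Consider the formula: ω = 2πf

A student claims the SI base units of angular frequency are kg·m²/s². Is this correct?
Units of each symbol in ω = 2πf:
  f (frequency): 1/s
  The factor 2π is dimensionless.

Multiplying the contributions: [1/s]
Adding exponents of each base unit: s: -1
SI base units of angular frequency: 1/s

The claimed units kg·m²/s² (exponents kg: 1, m: 2, s: -2) do not match the derived units 1/s (exponents s: -1), so the claim is incorrect.

Answer: No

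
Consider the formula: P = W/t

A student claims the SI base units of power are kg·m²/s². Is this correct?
Units of each symbol in P = W/t:
  W (work): kg·m²/s²
  t (time): s  → in the denominator, contributes 1/s

Multiplying the contributions: [kg·m²/s²] · [1/s]
Adding exponents of each base unit: kg: 1, m: 2, s: -3
SI base units of power: kg·m²/s³

The claimed units kg·m²/s² (exponents kg: 1, m: 2, s: -2) do not match the derived units kg·m²/s³ (exponents kg: 1, m: 2, s: -3), so the claim is incorrect.

Answer: No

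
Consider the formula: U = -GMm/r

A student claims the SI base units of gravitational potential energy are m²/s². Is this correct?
Units of each symbol in U = -GMm/r:
  G (gravitational constant): m³/(kg·s²)
  M (mass): kg
  m (mass): kg
  r (distance): m  → in the denominator, contributes 1/m
  The minus sign does not affect the units.

Multiplying the contributions: [m³/(kg·s²)] · [kg] · [kg] · [1/m]
Adding exponents of each base unit: kg: 1, m: 2, s: -2
SI base units of gravitational potential energy: kg·m²/s²

The claimed units m²/s² (exponents m: 2, s: -2) do not match the derived units kg·m²/s² (exponents kg: 1, m: 2, s: -2), so the claim is incorrect.

Answer: No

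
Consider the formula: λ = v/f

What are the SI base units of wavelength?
Units of each symbol in λ = v/f:
  v (wave speed): m/s
  f (frequency): 1/s  → in the denominator, contributes s

Multiplying the contributions: [m/s] · [s]
Adding exponents of each base unit: m: 1
SI base units of wavelength: m

Answer: m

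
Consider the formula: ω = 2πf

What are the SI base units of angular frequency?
Units of each symbol in ω = 2πf:
  f (frequency): 1/s
  The factor 2π is dimensionless.

Multiplying the contributions: [1/s]
Adding exponents of each base unit: s: -1
SI base units of angular frequency: 1/s

Answer: 1/s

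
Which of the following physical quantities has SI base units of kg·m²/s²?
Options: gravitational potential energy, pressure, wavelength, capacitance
Checking the SI base units of each option:
  gravitational potential energy (U = -GMm/r): kg·m²/s²  ✓ matches
  pressure (P = F/A): kg/(m·s²)  ✗
  wavelength (λ = v/f): m  ✗
  capacitance (C = Q/V): s⁴·A²/(kg·m²)  ✗

Only gravitational potential energy has units kg·m²/s².

Answer: gravitational potential energy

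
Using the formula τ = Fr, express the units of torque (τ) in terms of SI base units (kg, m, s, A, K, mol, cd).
Units of each symbol in τ = Fr:
  F (force): kg·m/s²
  r (lever arm): m

Multiplying the contributions: [kg·m/s²] · [m]
Adding exponents of each base unit: kg: 1, m: 2, s: -2
SI base units of torque: kg·m²/s²

Answer: kg·m²/s²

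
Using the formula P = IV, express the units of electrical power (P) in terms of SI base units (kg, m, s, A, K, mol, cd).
Units of each symbol in P = IV:
  I (current): A
  V (voltage, in volts): kg·m²/(s³·A)

Multiplying the contributions: [A] · [kg·m²/(s³·A)]
Adding exponents of each base unit: kg: 1, m: 2, s: -3
SI base units of electrical power: kg·m²/s³

Answer: kg·m²/s³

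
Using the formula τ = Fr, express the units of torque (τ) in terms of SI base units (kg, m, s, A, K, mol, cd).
Units of each symbol in τ = Fr:
  F (force): kg·m/s²
  r (lever arm): m

Multiplying the contributions: [kg·m/s²] · [m]
Adding exponents of each base unit: kg: 1, m: 2, s: -2
SI base units of torque: kg·m²/s²

Answer: kg·m²/s²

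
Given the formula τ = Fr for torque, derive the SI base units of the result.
Units of each symbol in τ = Fr:
  F (force): kg·m/s²
  r (lever arm): m

Multiplying the contributions: [kg·m/s²] · [m]
Adding exponents of each base unit: kg: 1, m: 2, s: -2
SI base units of torque: kg·m²/s²

Answer: kg·m²/s²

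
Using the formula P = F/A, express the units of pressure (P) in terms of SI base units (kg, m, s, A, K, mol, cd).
Units of each symbol in P = F/A:
  F (force): kg·m/s²
  A (area): m²  → in the denominator, contributes 1/m²

Multiplying the contributions: [kg·m/s²] · [1/m²]
Adding exponents of each base unit: kg: 1, m: -1, s: -2
SI base units of pressure: kg/(m·s²)

Answer: kg/(m·s²)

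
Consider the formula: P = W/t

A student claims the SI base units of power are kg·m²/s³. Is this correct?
Units of each symbol in P = W/t:
  W (work): kg·m²/s²
  t (time): s  → in the denominator, contributes 1/s

Multiplying the contributions: [kg·m²/s²] · [1/s]
Adding exponents of each base unit: kg: 1, m: 2, s: -3
SI base units of power: kg·m²/s³

The claimed units kg·m²/s³ match the derived units, so the claim is correct.

Answer: Yes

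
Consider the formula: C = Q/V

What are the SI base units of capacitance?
Units of each symbol in C = Q/V:
  Q (charge, in coulombs): s·A
  V (voltage, in volts): kg·m²/(s³·A)  → in the denominator, contributes s³·A/(kg·m²)

Multiplying the contributions: [s·A] · [s³·A/(kg·m²)]
Adding exponents of each base unit: kg: -1, m: -2, s: 4, A: 2
SI base units of capacitance: s⁴·A²/(kg·m²)

Answer: s⁴·A²/(kg·m²)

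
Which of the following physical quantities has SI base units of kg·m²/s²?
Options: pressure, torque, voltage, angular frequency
Checking the SI base units of each option:
  pressure (P = F/A): kg/(m·s²)  ✗
  torque (τ = Fr): kg·m²/s²  ✓ matches
  voltage (V = IR): kg·m²/(s³·A)  ✗
  angular frequency (ω = 2πf): 1/s  ✗

Only torque has units kg·m²/s².

Answer: torque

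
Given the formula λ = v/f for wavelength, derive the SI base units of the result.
Units of each symbol in λ = v/f:
  v (wave speed): m/s
  f (frequency): 1/s  → in the denominator, contributes s

Multiplying the contributions: [m/s] · [s]
Adding exponents of each base unit: m: 1
SI base units of wavelength: m

Answer: m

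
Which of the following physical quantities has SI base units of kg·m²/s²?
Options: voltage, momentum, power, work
Checking the SI base units of each option:
  voltage (V = IR): kg·m²/(s³·A)  ✗
  momentum (p = mv): kg·m/s  ✗
  power (P = W/t): kg·m²/s³  ✗
  work (W = Fd): kg·m²/s²  ✓ matches

Only work has units kg·m²/s².

Answer: work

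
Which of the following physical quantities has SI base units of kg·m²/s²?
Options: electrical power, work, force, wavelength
Checking the SI base units of each option:
  electrical power (P = IV): kg·m²/s³  ✗
  work (W = Fd): kg·m²/s²  ✓ matches
  force (F = ma): kg·m/s²  ✗
  wavelength (λ = v/f): m  ✗

Only work has units kg·m²/s².

Answer: work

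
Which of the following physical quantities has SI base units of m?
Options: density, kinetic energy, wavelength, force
Checking the SI base units of each option:
  density (ρ = m/V): kg/m³  ✗
  kinetic energy (E = ½mv²): kg·m²/s²  ✗
  wavelength (λ = v/f): m  ✓ matches
  force (F = ma): kg·m/s²  ✗

Only wavelength has units m.

Answer: wavelength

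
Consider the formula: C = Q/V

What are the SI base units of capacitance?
Units of each symbol in C = Q/V:
  Q (charge, in coulombs): s·A
  V (voltage, in volts): kg·m²/(s³·A)  → in the denominator, contributes s³·A/(kg·m²)

Multiplying the contributions: [s·A] · [s³·A/(kg·m²)]
Adding exponents of each base unit: kg: -1, m: -2, s: 4, A: 2
SI base units of capacitance: s⁴·A²/(kg·m²)

Answer: s⁴·A²/(kg·m²)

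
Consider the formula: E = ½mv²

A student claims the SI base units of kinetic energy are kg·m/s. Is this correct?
Units of each symbol in E = ½mv²:
  m (mass): kg
  v (speed): m/s  → to the power 2, contributes m²/s²
  The factor ½ is dimensionless.

Multiplying the contributions: [kg] · [m²/s²]
Adding exponents of each base unit: kg: 1, m: 2, s: -2
SI base units of kinetic energy: kg·m²/s²

The claimed units kg·m/s (exponents kg: 1, m: 1, s: -1) do not match the derived units kg·m²/s² (exponents kg: 1, m: 2, s: -2), so the claim is incorrect.

Answer: No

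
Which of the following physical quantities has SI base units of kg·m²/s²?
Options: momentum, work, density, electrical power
Checking the SI base units of each option:
  momentum (p = mv): kg·m/s  ✗
  work (W = Fd): kg·m²/s²  ✓ matches
  density (ρ = m/V): kg/m³  ✗
  electrical power (P = IV): kg·m²/s³  ✗

Only work has units kg·m²/s².

Answer: work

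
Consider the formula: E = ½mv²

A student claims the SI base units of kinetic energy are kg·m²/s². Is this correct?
Units of each symbol in E = ½mv²:
  m (mass): kg
  v (speed): m/s  → to the power 2, contributes m²/s²
  The factor ½ is dimensionless.

Multiplying the contributions: [kg] · [m²/s²]
Adding exponents of each base unit: kg: 1, m: 2, s: -2
SI base units of kinetic energy: kg·m²/s²

The claimed units kg·m²/s² match the derived units, so the claim is correct.

Answer: Yes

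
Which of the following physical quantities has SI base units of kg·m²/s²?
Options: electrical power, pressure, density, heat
Checking the SI base units of each option:
  electrical power (P = IV): kg·m²/s³  ✗
  pressure (P = F/A): kg/(m·s²)  ✗
  density (ρ = m/V): kg/m³  ✗
  heat (Q = mcΔT): kg·m²/s²  ✓ matches

Only heat has units kg·m²/s².

Answer: heat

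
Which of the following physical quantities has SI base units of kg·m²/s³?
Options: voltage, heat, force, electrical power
Checking the SI base units of each option:
  voltage (V = IR): kg·m²/(s³·A)  ✗
  heat (Q = mcΔT): kg·m²/s²  ✗
  force (F = ma): kg·m/s²  ✗
  electrical power (P = IV): kg·m²/s³  ✓ matches

Only electrical power has units kg·m²/s³.

Answer: electrical power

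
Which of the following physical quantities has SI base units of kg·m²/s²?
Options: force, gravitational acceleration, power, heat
Checking the SI base units of each option:
  force (F = ma): kg·m/s²  ✗
  gravitational acceleration (g = GM/r²): m/s²  ✗
  power (P = W/t): kg·m²/s³  ✗
  heat (Q = mcΔT): kg·m²/s²  ✓ matches

Only heat has units kg·m²/s².

Answer: heat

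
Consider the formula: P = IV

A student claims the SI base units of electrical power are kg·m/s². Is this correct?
Units of each symbol in P = IV:
  I (current): A
  V (voltage, in volts): kg·m²/(s³·A)

Multiplying the contributions: [A] · [kg·m²/(s³·A)]
Adding exponents of each base unit: kg: 1, m: 2, s: -3
SI base units of electrical power: kg·m²/s³

The claimed units kg·m/s² (exponents kg: 1, m: 1, s: -2) do not match the derived units kg·m²/s³ (exponents kg: 1, m: 2, s: -3), so the claim is incorrect.

Answer: No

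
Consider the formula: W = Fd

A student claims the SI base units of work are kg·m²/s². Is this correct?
Units of each symbol in W = Fd:
  F (force): kg·m/s²
  d (displacement): m

Multiplying the contributions: [kg·m/s²] · [m]
Adding exponents of each base unit: kg: 1, m: 2, s: -2
SI base units of work: kg·m²/s²

The claimed units kg·m²/s² match the derived units, so the claim is correct.

Answer: Yes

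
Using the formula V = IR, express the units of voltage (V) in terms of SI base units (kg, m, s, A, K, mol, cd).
Units of each symbol in V = IR:
  I (current): A
  R (resistance, in ohms): kg·m²/(s³·A²)

Multiplying the contributions: [A] · [kg·m²/(s³·A²)]
Adding exponents of each base unit: kg: 1, m: 2, s: -3, A: -1
SI base units of voltage: kg·m²/(s³·A)

Answer: kg·m²/(s³·A)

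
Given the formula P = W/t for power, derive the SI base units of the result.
Units of each symbol in P = W/t:
  W (work): kg·m²/s²
  t (time): s  → in the denominator, contributes 1/s

Multiplying the contributions: [kg·m²/s²] · [1/s]
Adding exponents of each base unit: kg: 1, m: 2, s: -3
SI base units of power: kg·m²/s³

Answer: kg·m²/s³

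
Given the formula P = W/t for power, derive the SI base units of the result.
Units of each symbol in P = W/t:
  W (work): kg·m²/s²
  t (time): s  → in the denominator, contributes 1/s

Multiplying the contributions: [kg·m²/s²] · [1/s]
Adding exponents of each base unit: kg: 1, m: 2, s: -3
SI base units of power: kg·m²/s³

Answer: kg·m²/s³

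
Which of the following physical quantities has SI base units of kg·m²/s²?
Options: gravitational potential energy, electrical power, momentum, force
Checking the SI base units of each option:
  gravitational potential energy (U = -GMm/r): kg·m²/s²  ✓ matches
  electrical power (P = IV): kg·m²/s³  ✗
  momentum (p = mv): kg·m/s  ✗
  force (F = ma): kg·m/s²  ✗

Only gravitational potential energy has units kg·m²/s².

Answer: gravitational potential energy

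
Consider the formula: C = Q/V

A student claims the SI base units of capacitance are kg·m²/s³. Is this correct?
Units of each symbol in C = Q/V:
  Q (charge, in coulombs): s·A
  V (voltage, in volts): kg·m²/(s³·A)  → in the denominator, contributes s³·A/(kg·m²)

Multiplying the contributions: [s·A] · [s³·A/(kg·m²)]
Adding exponents of each base unit: kg: -1, m: -2, s: 4, A: 2
SI base units of capacitance: s⁴·A²/(kg·m²)

The claimed units kg·m²/s³ (exponents kg: 1, m: 2, s: -3) do not match the derived units s⁴·A²/(kg·m²) (exponents kg: -1, m: -2, s: 4, A: 2), so the claim is incorrect.

Answer: No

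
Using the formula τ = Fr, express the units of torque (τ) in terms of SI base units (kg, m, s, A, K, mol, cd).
Units of each symbol in τ = Fr:
  F (force): kg·m/s²
  r (lever arm): m

Multiplying the contributions: [kg·m/s²] · [m]
Adding exponents of each base unit: kg: 1, m: 2, s: -2
SI base units of torque: kg·m²/s²

Answer: kg·m²/s²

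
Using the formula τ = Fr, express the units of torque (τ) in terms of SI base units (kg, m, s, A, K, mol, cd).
Units of each symbol in τ = Fr:
  F (force): kg·m/s²
  r (lever arm): m

Multiplying the contributions: [kg·m/s²] · [m]
Adding exponents of each base unit: kg: 1, m: 2, s: -2
SI base units of torque: kg·m²/s²

Answer: kg·m²/s²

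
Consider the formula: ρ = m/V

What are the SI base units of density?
Units of each symbol in ρ = m/V:
  m (mass): kg
  V (volume): m³  → in the denominator, contributes 1/m³

Multiplying the contributions: [kg] · [1/m³]
Adding exponents of each base unit: kg: 1, m: -3
SI base units of density: kg/m³

Answer: kg/m³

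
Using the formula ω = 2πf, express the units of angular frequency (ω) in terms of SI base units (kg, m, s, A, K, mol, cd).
Units of each symbol in ω = 2πf:
  f (frequency): 1/s
  The factor 2π is dimensionless.

Multiplying the contributions: [1/s]
Adding exponents of each base unit: s: -1
SI base units of angular frequency: 1/s

Answer: 1/s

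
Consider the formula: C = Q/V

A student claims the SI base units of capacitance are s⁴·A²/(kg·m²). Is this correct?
Units of each symbol in C = Q/V:
  Q (charge, in coulombs): s·A
  V (voltage, in volts): kg·m²/(s³·A)  → in the denominator, contributes s³·A/(kg·m²)

Multiplying the contributions: [s·A] · [s³·A/(kg·m²)]
Adding exponents of each base unit: kg: -1, m: -2, s: 4, A: 2
SI base units of capacitance: s⁴·A²/(kg·m²)

The claimed units s⁴·A²/(kg·m²) match the derived units, so the claim is correct.

Answer: Yes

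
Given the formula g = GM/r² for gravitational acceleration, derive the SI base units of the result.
Units of each symbol in g = GM/r²:
  G (gravitational constant): m³/(kg·s²)
  M (mass): kg
  r (distance): m  → to the power 2 in the denominator, contributes 1/m²

Multiplying the contributions: [m³/(kg·s²)] · [kg] · [1/m²]
Adding exponents of each base unit: m: 1, s: -2
SI base units of gravitational acceleration: m/s²

Answer: m/s²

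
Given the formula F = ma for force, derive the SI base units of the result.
Units of each symbol in F = ma:
  m (mass): kg
  a (acceleration): m/s²

Multiplying the contributions: [kg] · [m/s²]
Adding exponents of each base unit: kg: 1, m: 1, s: -2
SI base units of force: kg·m/s²

Answer: kg·m/s²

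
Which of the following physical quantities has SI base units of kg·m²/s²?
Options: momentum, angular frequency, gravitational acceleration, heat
Checking the SI base units of each option:
  momentum (p = mv): kg·m/s  ✗
  angular frequency (ω = 2πf): 1/s  ✗
  gravitational acceleration (g = GM/r²): m/s²  ✗
  heat (Q = mcΔT): kg·m²/s²  ✓ matches

Only heat has units kg·m²/s².

Answer: heat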